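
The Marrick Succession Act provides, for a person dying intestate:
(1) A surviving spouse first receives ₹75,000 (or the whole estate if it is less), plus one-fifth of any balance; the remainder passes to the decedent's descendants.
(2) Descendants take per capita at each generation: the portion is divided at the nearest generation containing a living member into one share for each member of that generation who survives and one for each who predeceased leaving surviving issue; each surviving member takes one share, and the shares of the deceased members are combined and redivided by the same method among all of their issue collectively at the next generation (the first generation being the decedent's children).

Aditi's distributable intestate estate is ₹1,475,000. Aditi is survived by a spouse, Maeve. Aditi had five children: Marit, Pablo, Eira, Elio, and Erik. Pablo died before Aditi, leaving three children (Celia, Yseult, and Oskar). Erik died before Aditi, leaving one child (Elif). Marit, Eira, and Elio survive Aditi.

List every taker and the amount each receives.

Maeve first takes ₹75,000, leaving a balance of ₹1,400,000. Maeve then takes one-fifth of the balance (₹280,000), for a total of ₹355,000. The remaining ₹1,120,000 passes to the descendants.
The descendants' portion (₹1,120,000) is divided at the children's generation into 5 shares of ₹224,000. Marit, Eira, and Elio each take ₹224,000. The 2 shares of the deceased (Pablo and Erik) are combined into a pool of ₹448,000.
That pool (₹448,000) is divided at the grandchildren's generation equally among Celia, Yseult, Oskar, and Elif: ₹112,000 each.

Maeve: ₹355,000; Marit: ₹224,000; Celia: ₹112,000; Yseult: ₹112,000; Oskar: ₹112,000; Eira: ₹224,000; Elio: ₹224,000; Elif: ₹112,000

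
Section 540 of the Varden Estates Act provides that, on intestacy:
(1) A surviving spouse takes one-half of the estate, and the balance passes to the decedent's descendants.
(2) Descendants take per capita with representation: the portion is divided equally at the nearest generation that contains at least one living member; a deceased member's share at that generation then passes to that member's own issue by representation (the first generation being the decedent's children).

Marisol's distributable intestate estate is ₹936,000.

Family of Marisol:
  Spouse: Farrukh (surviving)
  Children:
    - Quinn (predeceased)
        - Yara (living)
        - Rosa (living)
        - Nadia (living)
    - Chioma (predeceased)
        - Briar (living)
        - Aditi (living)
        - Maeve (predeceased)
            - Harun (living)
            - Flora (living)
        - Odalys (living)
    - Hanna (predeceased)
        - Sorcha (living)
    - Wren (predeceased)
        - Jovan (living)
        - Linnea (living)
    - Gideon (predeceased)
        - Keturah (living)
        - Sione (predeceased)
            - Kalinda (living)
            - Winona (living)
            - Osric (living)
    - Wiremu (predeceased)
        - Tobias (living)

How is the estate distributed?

Farrukh takes one-half of ₹936,000 = ₹468,000. The remaining ₹468,000 passes to the descendants.
No child survives, so the initial division is made at the grandchildren's generation.
The descendants' portion (₹468,000) is divided into 13 shares of ₹36,000: Yara, Rosa, Nadia, Briar, Aditi, Odalys, Sorcha, Jovan, Linnea, Keturah, and Tobias each take ₹36,000; Maeve's ₹36,000 share passes to Maeve's issue; Sione's ₹36,000 share passes to Sione's issue.
Maeve's share (₹36,000) is divided into 2 shares of ₹18,000: Harun and Flora each take ₹18,000.
Sione's share (₹36,000) is divided into 3 shares of ₹12,000: Kalinda, Winona, and Osric each take ₹12,000.

Farrukh: ₹468,000; Yara: ₹36,000; Rosa: ₹36,000; Nadia: ₹36,000; Briar: ₹36,000; Aditi: ₹36,000; Harun: ₹18,000; Flora: ₹18,000; Odalys: ₹36,000; Sorcha: ₹36,000; Jovan: ₹36,000; Linnea: ₹36,000; Keturah: ₹36,000; Kalinda: ₹12,000; Winona: ₹12,000; Osric: ₹12,000; Tobias: ₹36,000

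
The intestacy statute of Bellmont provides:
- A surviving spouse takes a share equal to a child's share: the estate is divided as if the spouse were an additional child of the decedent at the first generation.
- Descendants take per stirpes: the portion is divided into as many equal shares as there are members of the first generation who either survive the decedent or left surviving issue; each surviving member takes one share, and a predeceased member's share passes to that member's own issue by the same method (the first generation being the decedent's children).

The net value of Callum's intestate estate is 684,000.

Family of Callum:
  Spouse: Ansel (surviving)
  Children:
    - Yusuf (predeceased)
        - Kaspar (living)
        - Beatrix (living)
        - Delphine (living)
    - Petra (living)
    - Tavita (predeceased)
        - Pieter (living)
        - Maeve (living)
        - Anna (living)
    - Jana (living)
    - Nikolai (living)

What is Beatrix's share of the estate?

The spouse counts as an additional share at the children's level, so there are 6 primary shares of 114,000. Ansel takes one such share (114,000).
The children's combined portion (570,000) is divided into 5 shares of 114,000: Petra, Jana, and Nikolai each take 114,000; Yusuf's 114,000 share passes to Yusuf's issue; Tavita's 114,000 share passes to Tavita's issue.
Yusuf's share (114,000) is divided into 3 shares of 38,000: Kaspar, Beatrix, and Delphine each take 38,000.
Tavita's share (114,000) is divided into 3 shares of 38,000: Pieter, Maeve, and Anna each take 38,000.

Beatrix receives 38,000.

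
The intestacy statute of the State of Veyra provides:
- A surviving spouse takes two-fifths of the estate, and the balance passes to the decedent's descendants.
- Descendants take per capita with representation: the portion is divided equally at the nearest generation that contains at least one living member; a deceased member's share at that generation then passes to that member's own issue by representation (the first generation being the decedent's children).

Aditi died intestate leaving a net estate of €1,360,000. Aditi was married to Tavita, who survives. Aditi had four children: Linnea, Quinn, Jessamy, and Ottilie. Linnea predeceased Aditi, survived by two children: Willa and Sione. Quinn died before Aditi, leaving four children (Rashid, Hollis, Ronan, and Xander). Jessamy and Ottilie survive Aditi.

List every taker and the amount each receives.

Tavita takes two-fifths of €1,360,000 = €544,000. The remaining €816,000 passes to the descendants.
The descendants' portion (€816,000) is divided into 4 shares of €204,000: Jessamy and Ottilie each take €204,000; Linnea's €204,000 share passes to Linnea's issue; Quinn's €204,000 share passes to Quinn's issue.
Linnea's share (€204,000) is divided into 2 shares of €102,000: Willa and Sione each take €102,000.
Quinn's share (€204,000) is divided into 4 shares of €51,000: Rashid, Hollis, Ronan, and Xander each take €51,000.

Tavita: €544,000; Willa: €102,000; Sione: €102,000; Rashid: €51,000; Hollis: €51,000; Ronan: €51,000; Xander: €51,000; Jessamy: €204,000; Ottilie: €204,000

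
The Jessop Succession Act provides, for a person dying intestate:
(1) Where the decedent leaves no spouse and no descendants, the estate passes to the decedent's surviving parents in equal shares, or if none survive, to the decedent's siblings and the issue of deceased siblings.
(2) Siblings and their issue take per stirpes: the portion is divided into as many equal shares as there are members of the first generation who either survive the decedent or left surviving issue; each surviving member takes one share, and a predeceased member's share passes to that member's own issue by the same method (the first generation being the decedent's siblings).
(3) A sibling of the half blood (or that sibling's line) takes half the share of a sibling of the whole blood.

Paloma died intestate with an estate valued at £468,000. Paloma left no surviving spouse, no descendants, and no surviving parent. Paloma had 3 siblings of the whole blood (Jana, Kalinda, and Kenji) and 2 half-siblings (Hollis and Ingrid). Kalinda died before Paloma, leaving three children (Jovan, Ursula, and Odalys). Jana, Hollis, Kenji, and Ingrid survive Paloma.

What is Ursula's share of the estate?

The entire £468,000 passes to the siblings and their issue.
Counting each half-blood sibling's line as half a unit, there are 4 units in £468,000, so one unit is £117,000. Whole-blood lines (Jana, Kalinda, and Kenji) take £117,000 each; half-blood lines (Hollis and Ingrid) take £58,500 each.
Kalinda's share (£117,000) is divided into 3 shares of £39,000: Jovan, Ursula, and Odalys each take £39,000.

Ursula receives £39,000.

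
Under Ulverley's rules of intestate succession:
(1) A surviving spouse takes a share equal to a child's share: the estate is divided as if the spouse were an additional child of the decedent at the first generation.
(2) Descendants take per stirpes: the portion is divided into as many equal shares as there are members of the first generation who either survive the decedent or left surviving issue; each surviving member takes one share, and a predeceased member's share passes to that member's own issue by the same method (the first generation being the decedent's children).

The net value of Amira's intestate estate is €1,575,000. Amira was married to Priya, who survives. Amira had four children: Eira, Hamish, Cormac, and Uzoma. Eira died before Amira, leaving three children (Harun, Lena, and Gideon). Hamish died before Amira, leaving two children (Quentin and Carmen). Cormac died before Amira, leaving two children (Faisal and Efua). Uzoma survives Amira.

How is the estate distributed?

Priya: €315,000; Harun: €105,000; Lena: €105,000; Gideon: €105,000; Quentin: €157,500; Carmen: €157,500; Faisal: €157,500; Efua: €157,500; Uzoma: €315,000

The spouse counts as an additional share at the children's level, so there are 5 primary shares of €315,000. Priya takes one such share (€315,000).
The children's combined portion (€1,260,000) is divided into 4 shares of €315,000: Uzoma takes €315,000; Eira's €315,000 share passes to Eira's issue; Hamish's €315,000 share passes to Hamish's issue; Cormac's €315,000 share passes to Cormac's issue.
Eira's share (€315,000) is divided into 3 shares of €105,000: Harun, Lena, and Gideon each take €105,000.
Hamish's share (€315,000) is divided into 2 shares of €157,500: Quentin and Carmen each take €157,500.
Cormac's share (€315,000) is divided into 2 shares of €157,500: Faisal and Efua each take €157,500.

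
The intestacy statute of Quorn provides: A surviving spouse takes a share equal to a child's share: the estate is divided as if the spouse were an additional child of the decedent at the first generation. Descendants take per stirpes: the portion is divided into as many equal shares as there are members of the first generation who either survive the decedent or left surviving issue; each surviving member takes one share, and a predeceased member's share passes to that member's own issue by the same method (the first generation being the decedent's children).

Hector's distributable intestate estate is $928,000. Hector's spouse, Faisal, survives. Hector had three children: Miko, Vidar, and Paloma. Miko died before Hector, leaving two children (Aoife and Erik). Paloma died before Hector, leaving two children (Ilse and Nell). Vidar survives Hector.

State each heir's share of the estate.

Faisal: $232,000; Aoife: $116,000; Erik: $116,000; Vidar: $232,000; Ilse: $116,000; Nell: $116,000

The spouse counts as an additional share at the children's level, so there are 4 primary shares of $232,000. Faisal takes one such share ($232,000).
The children's combined portion ($696,000) is divided into 3 shares of $232,000: Vidar takes $232,000; Miko's $232,000 share passes to Miko's issue; Paloma's $232,000 share passes to Paloma's issue.
Miko's share ($232,000) is divided into 2 shares of $116,000: Aoife and Erik each take $116,000.
Paloma's share ($232,000) is divided into 2 shares of $116,000: Ilse and Nell each take $116,000.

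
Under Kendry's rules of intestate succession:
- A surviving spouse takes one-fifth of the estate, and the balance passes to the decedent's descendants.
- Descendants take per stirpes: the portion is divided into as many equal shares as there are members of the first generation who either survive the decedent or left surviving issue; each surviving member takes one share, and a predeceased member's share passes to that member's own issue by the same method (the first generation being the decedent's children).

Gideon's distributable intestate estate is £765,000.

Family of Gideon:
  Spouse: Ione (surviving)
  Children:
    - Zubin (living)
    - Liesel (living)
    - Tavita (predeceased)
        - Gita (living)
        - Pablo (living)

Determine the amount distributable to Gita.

Ione takes one-fifth of £765,000 = £153,000. The remaining £612,000 passes to the descendants.
The descendants' portion (£612,000) is divided into 3 shares of £204,000: Zubin and Liesel each take £204,000; Tavita's £204,000 share passes to Tavita's issue.
Tavita's share (£204,000) is divided into 2 shares of £102,000: Gita and Pablo each take £102,000.

Gita receives £102,000.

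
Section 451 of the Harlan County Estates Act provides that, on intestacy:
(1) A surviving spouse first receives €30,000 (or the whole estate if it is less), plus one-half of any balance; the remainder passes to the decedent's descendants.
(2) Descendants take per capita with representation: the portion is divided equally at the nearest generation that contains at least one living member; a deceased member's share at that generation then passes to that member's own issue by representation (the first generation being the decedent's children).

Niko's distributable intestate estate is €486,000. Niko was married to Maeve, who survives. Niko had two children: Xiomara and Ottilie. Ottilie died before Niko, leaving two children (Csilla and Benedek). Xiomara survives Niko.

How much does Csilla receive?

Maeve first takes €30,000, leaving a balance of €456,000. Maeve then takes one-half of the balance (€228,000), for a total of €258,000. The remaining €228,000 passes to the descendants.
The descendants' portion (€228,000) is divided into 2 shares of €114,000: Xiomara takes €114,000; Ottilie's €114,000 share passes to Ottilie's issue.
Ottilie's share (€114,000) is divided into 2 shares of €57,000: Csilla and Benedek each take €57,000.

Csilla receives €57,000.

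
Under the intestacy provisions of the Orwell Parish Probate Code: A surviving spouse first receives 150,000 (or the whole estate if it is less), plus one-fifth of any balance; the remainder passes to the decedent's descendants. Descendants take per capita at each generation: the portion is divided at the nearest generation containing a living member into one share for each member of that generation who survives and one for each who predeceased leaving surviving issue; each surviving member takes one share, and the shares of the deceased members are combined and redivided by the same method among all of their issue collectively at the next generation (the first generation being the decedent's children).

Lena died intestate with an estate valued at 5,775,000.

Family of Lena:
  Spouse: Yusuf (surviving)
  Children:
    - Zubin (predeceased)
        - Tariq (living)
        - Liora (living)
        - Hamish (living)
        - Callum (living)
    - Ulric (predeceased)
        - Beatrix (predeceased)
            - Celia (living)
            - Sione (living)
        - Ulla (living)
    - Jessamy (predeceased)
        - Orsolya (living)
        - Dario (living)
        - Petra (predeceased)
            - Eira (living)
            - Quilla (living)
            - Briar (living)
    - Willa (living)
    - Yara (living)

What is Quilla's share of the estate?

Yusuf first takes 150,000, leaving a balance of 5,625,000. Yusuf then takes one-fifth of the balance (1,125,000), for a total of 1,275,000. The remaining 4,500,000 passes to the descendants.
The descendants' portion (4,500,000) is divided at the children's generation into 5 shares of 900,000. Willa and Yara each take 900,000. The 3 shares of the deceased (Zubin, Ulric, and Jessamy) are combined into a pool of 2,700,000.
That pool (2,700,000) is divided at the grandchildren's generation into 9 shares of 300,000. Tariq, Liora, Hamish, Callum, Ulla, Orsolya, and Dario each take 300,000. The 2 shares of the deceased (Beatrix and Petra) are combined into a pool of 600,000.
That pool (600,000) is divided at the great-grandchildren's generation equally among Celia, Sione, Eira, Quilla, and Briar: 120,000 each.

Quilla receives 120,000.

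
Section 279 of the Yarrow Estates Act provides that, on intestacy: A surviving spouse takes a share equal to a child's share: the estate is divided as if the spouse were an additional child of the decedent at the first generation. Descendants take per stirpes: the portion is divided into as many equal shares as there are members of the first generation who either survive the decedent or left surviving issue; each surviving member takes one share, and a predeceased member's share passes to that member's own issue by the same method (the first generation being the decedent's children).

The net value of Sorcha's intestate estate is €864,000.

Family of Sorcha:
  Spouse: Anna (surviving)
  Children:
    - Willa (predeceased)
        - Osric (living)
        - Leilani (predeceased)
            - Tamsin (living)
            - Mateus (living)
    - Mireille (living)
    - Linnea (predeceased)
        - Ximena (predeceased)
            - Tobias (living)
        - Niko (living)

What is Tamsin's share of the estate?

The spouse counts as an additional share at the children's level, so there are 4 primary shares of €216,000. Anna takes one such share (€216,000).
The children's combined portion (€648,000) is divided into 3 shares of €216,000: Mireille takes €216,000; Willa's €216,000 share passes to Willa's issue; Linnea's €216,000 share passes to Linnea's issue.
Willa's share (€216,000) is divided into 2 shares of €108,000: Osric takes €108,000; Leilani's €108,000 share passes to Leilani's issue.
Leilani's share (€108,000) is divided into 2 shares of €54,000: Tamsin and Mateus each take €54,000.
Linnea's share (€216,000) is divided into 2 shares of €108,000: Niko takes €108,000; Ximena's €108,000 share passes to Ximena's issue.
Ximena's share (€108,000) passes entirely to Tobias.

Tamsin receives €54,000.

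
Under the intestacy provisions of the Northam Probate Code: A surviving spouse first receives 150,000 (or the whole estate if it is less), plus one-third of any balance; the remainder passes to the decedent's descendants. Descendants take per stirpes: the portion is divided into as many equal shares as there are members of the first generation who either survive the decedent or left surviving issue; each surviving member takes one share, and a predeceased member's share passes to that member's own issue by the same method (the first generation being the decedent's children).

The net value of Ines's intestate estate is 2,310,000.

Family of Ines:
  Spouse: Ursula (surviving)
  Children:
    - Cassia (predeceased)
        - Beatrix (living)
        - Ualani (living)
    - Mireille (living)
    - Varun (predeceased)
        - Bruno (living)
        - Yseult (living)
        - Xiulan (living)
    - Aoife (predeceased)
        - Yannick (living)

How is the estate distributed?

Ursula first takes 150,000, leaving a balance of 2,160,000. Ursula then takes one-third of the balance (720,000), for a total of 870,000. The remaining 1,440,000 passes to the descendants.
The descendants' portion (1,440,000) is divided into 4 shares of 360,000: Mireille takes 360,000; Cassia's 360,000 share passes to Cassia's issue; Varun's 360,000 share passes to Varun's issue; Aoife's 360,000 share passes to Aoife's issue.
Cassia's share (360,000) is divided into 2 shares of 180,000: Beatrix and Ualani each take 180,000.
Varun's share (360,000) is divided into 3 shares of 120,000: Bruno, Yseult, and Xiulan each take 120,000.
Aoife's share (360,000) passes entirely to Yannick.

Ursula: 870,000; Beatrix: 180,000; Ualani: 180,000; Mireille: 360,000; Bruno: 120,000; Yseult: 120,000; Xiulan: 120,000; Yannick: 360,000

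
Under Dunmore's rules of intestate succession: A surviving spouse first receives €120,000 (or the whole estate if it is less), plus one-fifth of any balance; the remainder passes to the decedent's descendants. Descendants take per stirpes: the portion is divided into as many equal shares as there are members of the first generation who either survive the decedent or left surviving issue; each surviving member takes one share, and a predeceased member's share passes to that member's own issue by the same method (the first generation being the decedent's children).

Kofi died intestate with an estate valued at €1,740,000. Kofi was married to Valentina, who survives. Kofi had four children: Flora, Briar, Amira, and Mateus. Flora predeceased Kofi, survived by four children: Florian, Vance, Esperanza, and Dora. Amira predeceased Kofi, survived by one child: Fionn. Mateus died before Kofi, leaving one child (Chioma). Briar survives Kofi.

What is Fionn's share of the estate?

Fionn receives €324,000.

Valentina first takes €120,000, leaving a balance of €1,620,000. Valentina then takes one-fifth of the balance (€324,000), for a total of €444,000. The remaining €1,296,000 passes to the descendants.
The descendants' portion (€1,296,000) is divided into 4 shares of €324,000: Briar takes €324,000; Flora's €324,000 share passes to Flora's issue; Amira's €324,000 share passes to Amira's issue; Mateus's €324,000 share passes to Mateus's issue.
Flora's share (€324,000) is divided into 4 shares of €81,000: Florian, Vance, Esperanza, and Dora each take €81,000.
Amira's share (€324,000) passes entirely to Fionn.
Mateus's share (€324,000) passes entirely to Chioma.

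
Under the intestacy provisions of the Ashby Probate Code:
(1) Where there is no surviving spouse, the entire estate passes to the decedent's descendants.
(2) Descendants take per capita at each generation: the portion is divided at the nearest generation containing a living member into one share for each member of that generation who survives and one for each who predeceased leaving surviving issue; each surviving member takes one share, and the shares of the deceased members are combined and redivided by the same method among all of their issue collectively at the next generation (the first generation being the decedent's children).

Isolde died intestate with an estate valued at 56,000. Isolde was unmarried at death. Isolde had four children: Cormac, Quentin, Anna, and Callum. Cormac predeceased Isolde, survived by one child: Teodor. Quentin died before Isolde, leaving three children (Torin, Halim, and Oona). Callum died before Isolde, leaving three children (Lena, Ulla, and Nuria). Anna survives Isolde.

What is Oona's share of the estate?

The entire 56,000 passes to the descendants.
That amount (56,000) is divided at the children's generation into 4 shares of 14,000. Anna takes 14,000. The 3 shares of the deceased (Cormac, Quentin, and Callum) are combined into a pool of 42,000.
That pool (42,000) is divided at the grandchildren's generation equally among Teodor, Torin, Halim, Oona, Lena, Ulla, and Nuria: 6,000 each.

Oona receives 6,000.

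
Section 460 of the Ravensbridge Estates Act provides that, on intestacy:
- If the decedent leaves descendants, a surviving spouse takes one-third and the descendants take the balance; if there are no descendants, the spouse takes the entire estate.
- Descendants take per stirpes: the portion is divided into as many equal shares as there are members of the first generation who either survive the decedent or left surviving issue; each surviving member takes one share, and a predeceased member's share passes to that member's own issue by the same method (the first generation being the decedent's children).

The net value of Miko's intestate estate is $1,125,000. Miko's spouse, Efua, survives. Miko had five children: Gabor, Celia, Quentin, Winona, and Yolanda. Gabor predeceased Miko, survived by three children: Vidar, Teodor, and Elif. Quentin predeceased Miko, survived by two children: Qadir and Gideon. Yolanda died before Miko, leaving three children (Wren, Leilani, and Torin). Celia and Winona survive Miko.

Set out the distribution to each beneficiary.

Efua takes one-third of $1,125,000 = $375,000. The remaining $750,000 passes to the descendants.
The descendants' portion ($750,000) is divided into 5 shares of $150,000: Celia and Winona each take $150,000; Gabor's $150,000 share passes to Gabor's issue; Quentin's $150,000 share passes to Quentin's issue; Yolanda's $150,000 share passes to Yolanda's issue.
Gabor's share ($150,000) is divided into 3 shares of $50,000: Vidar, Teodor, and Elif each take $50,000.
Quentin's share ($150,000) is divided into 2 shares of $75,000: Qadir and Gideon each take $75,000.
Yolanda's share ($150,000) is divided into 3 shares of $50,000: Wren, Leilani, and Torin each take $50,000.

Efua: $375,000; Vidar: $50,000; Teodor: $50,000; Elif: $50,000; Celia: $150,000; Qadir: $75,000; Gideon: $75,000; Winona: $150,000; Wren: $50,000; Leilani: $50,000; Torin: $50,000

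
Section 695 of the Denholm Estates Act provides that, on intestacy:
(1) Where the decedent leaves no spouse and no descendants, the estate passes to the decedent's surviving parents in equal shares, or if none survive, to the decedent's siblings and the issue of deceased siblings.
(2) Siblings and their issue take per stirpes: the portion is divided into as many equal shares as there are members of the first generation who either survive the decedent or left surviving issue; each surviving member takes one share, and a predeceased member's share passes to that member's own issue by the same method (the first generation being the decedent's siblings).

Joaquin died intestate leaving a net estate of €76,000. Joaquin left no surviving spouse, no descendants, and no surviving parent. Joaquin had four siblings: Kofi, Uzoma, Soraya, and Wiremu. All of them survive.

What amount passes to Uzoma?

Uzoma receives €19,000.

The entire €76,000 passes to the siblings and their issue.
That amount (€76,000) is divided into 4 shares of €19,000: Kofi, Uzoma, Soraya, and Wiremu each take €19,000.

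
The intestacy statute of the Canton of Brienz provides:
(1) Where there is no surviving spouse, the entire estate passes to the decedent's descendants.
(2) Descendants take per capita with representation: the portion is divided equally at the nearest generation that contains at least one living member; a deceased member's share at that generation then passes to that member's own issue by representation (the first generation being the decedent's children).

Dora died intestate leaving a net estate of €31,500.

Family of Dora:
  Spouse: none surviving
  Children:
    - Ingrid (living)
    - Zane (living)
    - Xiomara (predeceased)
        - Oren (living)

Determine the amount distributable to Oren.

The entire €31,500 passes to the descendants.
That amount (€31,500) is divided into 3 shares of €10,500: Ingrid and Zane each take €10,500; Xiomara's €10,500 share passes to Xiomara's issue.
Xiomara's share (€10,500) passes entirely to Oren.

Oren receives €10,500.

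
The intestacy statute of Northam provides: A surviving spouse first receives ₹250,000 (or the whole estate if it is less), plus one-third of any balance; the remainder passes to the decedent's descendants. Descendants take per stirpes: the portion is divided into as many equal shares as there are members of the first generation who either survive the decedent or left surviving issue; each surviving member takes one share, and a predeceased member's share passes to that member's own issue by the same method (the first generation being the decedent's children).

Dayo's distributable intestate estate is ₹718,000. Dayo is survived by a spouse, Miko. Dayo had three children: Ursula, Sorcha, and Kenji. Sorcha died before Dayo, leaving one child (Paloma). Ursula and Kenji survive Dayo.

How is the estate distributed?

Miko first takes ₹250,000, leaving a balance of ₹468,000. Miko then takes one-third of the balance (₹156,000), for a total of ₹406,000. The remaining ₹312,000 passes to the descendants.
The descendants' portion (₹312,000) is divided into 3 shares of ₹104,000: Ursula and Kenji each take ₹104,000; Sorcha's ₹104,000 share passes to Sorcha's issue.
Sorcha's share (₹104,000) passes entirely to Paloma.

Miko: ₹406,000; Ursula: ₹104,000; Paloma: ₹104,000; Kenji: ₹104,000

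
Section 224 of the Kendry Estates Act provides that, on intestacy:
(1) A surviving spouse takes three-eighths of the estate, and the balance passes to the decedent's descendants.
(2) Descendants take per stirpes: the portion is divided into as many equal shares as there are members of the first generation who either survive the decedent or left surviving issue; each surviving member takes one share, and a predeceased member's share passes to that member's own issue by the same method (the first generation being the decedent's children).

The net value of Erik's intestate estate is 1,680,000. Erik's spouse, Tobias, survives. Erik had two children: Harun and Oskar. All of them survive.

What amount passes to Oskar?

Tobias takes three-eighths of 1,680,000 = 630,000. The remaining 1,050,000 passes to the descendants.
The descendants' portion (1,050,000) is divided into 2 shares of 525,000: Harun and Oskar each take 525,000.

Oskar receives 525,000.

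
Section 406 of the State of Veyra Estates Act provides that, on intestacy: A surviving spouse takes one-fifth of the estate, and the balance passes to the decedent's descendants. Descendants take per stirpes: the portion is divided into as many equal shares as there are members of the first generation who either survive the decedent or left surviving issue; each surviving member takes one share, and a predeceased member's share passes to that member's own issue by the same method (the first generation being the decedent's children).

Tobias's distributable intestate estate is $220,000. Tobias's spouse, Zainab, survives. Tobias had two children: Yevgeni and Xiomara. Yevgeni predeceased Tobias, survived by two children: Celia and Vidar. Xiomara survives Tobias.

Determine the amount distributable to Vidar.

Zainab takes one-fifth of $220,000 = $44,000. The remaining $176,000 passes to the descendants.
The descendants' portion ($176,000) is divided into 2 shares of $88,000: Xiomara takes $88,000; Yevgeni's $88,000 share passes to Yevgeni's issue.
Yevgeni's share ($88,000) is divided into 2 shares of $44,000: Celia and Vidar each take $44,000.

Vidar receives $44,000.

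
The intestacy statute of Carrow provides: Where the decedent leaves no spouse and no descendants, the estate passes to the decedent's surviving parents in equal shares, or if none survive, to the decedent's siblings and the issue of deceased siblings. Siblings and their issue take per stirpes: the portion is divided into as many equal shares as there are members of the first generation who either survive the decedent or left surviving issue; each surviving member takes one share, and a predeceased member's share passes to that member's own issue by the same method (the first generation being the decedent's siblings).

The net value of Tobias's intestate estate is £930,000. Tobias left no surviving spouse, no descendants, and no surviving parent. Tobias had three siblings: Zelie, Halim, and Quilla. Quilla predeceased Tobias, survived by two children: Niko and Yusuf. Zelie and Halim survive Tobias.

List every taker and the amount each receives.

Zelie: £310,000; Halim: £310,000; Niko: £155,000; Yusuf: £155,000

The entire £930,000 passes to the siblings and their issue.
That amount (£930,000) is divided into 3 shares of £310,000: Zelie and Halim each take £310,000; Quilla's £310,000 share passes to Quilla's issue.
Quilla's share (£310,000) is divided into 2 shares of £155,000: Niko and Yusuf each take £155,000.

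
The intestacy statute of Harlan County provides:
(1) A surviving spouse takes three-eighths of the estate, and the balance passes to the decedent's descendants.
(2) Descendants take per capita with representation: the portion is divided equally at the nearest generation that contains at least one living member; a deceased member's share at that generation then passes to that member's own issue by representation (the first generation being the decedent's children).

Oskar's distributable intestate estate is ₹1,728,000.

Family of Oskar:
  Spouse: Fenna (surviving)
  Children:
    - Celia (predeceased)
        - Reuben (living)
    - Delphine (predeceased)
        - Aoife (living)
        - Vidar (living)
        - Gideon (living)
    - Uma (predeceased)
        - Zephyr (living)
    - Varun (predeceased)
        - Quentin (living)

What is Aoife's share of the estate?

Aoife receives ₹180,000.

Fenna takes three-eighths of ₹1,728,000 = ₹648,000. The remaining ₹1,080,000 passes to the descendants.
No child survives, so the initial division is made at the grandchildren's generation.
The descendants' portion (₹1,080,000) is divided into 6 shares of ₹180,000: Reuben, Aoife, Vidar, Gideon, Zephyr, and Quentin each take ₹180,000.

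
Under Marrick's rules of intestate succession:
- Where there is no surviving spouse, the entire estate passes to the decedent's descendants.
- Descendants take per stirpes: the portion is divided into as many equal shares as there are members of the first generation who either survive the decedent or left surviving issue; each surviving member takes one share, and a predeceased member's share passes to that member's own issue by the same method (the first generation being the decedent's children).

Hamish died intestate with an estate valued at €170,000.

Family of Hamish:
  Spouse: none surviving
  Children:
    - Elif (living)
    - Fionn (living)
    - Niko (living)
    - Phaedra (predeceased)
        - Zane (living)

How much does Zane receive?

Zane receives €42,500.

The entire €170,000 passes to the descendants.
That amount (€170,000) is divided into 4 shares of €42,500: Elif, Fionn, and Niko each take €42,500; Phaedra's €42,500 share passes to Phaedra's issue.
Phaedra's share (€42,500) passes entirely to Zane.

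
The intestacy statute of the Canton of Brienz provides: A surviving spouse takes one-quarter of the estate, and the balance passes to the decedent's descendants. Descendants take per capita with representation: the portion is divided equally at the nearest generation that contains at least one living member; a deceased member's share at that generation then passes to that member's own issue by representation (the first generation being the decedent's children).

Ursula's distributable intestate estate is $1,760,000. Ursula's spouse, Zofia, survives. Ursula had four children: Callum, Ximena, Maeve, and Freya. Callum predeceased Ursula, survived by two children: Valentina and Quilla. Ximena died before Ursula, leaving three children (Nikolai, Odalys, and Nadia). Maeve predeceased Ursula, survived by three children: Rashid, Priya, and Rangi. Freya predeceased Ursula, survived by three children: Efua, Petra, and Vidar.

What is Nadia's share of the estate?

Nadia receives $120,000.

Zofia takes one-quarter of $1,760,000 = $440,000. The remaining $1,320,000 passes to the descendants.
No child survives, so the initial division is made at the grandchildren's generation.
The descendants' portion ($1,320,000) is divided into 11 shares of $120,000: Valentina, Quilla, Nikolai, Odalys, Nadia, Rashid, Priya, Rangi, Efua, Petra, and Vidar each take $120,000.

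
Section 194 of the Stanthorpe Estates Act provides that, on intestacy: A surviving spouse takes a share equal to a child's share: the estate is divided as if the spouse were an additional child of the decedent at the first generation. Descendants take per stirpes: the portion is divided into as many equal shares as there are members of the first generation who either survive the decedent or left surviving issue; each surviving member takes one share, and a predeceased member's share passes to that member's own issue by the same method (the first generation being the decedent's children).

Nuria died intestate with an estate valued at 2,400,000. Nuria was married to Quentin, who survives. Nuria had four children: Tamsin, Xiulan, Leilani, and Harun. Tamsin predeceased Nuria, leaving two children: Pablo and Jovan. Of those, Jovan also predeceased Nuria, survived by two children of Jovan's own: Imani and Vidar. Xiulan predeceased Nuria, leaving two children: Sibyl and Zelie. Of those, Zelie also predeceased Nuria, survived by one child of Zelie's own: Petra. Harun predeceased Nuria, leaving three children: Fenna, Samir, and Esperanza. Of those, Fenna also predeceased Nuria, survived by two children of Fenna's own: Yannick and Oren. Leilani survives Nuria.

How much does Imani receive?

Imani receives 120,000.

The spouse counts as an additional share at the children's level, so there are 5 primary shares of 480,000. Quentin takes one such share (480,000).
The children's combined portion (1,920,000) is divided into 4 shares of 480,000: Leilani takes 480,000; Tamsin's 480,000 share passes to Tamsin's issue; Xiulan's 480,000 share passes to Xiulan's issue; Harun's 480,000 share passes to Harun's issue.
Tamsin's share (480,000) is divided into 2 shares of 240,000: Pablo takes 240,000; Jovan's 240,000 share passes to Jovan's issue.
Jovan's share (240,000) is divided into 2 shares of 120,000: Imani and Vidar each take 120,000.
Xiulan's share (480,000) is divided into 2 shares of 240,000: Sibyl takes 240,000; Zelie's 240,000 share passes to Zelie's issue.
Zelie's share (240,000) passes entirely to Petra.
Harun's share (480,000) is divided into 3 shares of 160,000: Samir and Esperanza each take 160,000; Fenna's 160,000 share passes to Fenna's issue.
Fenna's share (160,000) is divided into 2 shares of 80,000: Yannick and Oren each take 80,000.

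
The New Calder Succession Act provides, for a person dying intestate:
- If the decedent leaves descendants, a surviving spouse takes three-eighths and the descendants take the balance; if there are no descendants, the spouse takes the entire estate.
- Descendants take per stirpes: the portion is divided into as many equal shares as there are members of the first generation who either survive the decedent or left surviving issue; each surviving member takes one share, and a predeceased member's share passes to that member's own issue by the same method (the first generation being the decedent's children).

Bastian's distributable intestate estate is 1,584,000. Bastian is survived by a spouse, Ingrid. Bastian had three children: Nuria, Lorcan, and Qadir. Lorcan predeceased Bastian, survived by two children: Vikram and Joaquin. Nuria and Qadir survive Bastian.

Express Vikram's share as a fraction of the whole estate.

Vikram receives 5/48 of the estate.

Ingrid takes three-eighths of 1,584,000 = 594,000. The remaining 990,000 passes to the descendants.
The descendants' portion (990,000) is divided into 3 shares of 330,000: Nuria and Qadir each take 330,000; Lorcan's 330,000 share passes to Lorcan's issue.
Lorcan's share (330,000) is divided into 2 shares of 165,000: Vikram and Joaquin each take 165,000.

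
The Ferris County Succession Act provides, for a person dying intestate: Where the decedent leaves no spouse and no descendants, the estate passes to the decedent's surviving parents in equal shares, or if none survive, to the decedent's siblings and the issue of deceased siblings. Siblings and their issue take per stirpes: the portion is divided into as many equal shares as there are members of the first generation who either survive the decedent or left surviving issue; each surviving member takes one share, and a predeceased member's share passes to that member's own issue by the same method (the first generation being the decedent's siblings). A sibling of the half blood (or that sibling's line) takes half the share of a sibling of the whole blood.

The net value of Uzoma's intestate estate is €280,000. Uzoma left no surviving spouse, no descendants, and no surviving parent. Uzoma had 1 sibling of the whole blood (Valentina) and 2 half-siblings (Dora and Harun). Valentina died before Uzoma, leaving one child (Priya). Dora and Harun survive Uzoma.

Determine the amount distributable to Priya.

Priya receives €140,000.

The entire €280,000 passes to the siblings and their issue.
Counting each half-blood sibling's line as half a unit, there are 2 units in €280,000, so one unit is €140,000. Whole-blood lines (Valentina) take €140,000 each; half-blood lines (Dora and Harun) take €70,000 each.
Valentina's share (€140,000) passes entirely to Priya.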